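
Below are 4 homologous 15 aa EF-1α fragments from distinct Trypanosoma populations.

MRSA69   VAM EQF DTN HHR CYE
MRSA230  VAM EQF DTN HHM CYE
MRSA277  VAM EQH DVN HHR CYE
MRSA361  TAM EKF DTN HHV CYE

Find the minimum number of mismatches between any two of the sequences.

1

Pairwise Hamming distances:
  MRSA69 vs MRSA230: 1
  MRSA69 vs MRSA277: 2
  MRSA69 vs MRSA361: 3
  MRSA230 vs MRSA277: 3
  MRSA230 vs MRSA361: 3
  MRSA277 vs MRSA361: 5
The smallest is 1, between MRSA69 and MRSA230.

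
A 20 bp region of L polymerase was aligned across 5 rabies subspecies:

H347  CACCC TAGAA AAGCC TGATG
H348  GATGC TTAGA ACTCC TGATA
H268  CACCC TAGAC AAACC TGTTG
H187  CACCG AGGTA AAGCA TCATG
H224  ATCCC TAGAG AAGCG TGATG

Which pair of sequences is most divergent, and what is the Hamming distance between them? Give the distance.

Pairwise Hamming distances:
  H347 vs H348: 9
  H347 vs H268: 3
  H347 vs H187: 6
  H347 vs H224: 4
  H348 vs H268: 11
  H348 vs H187: 13
  H348 vs H224: 12
  H268 vs H187: 9
  H268 vs H224: 6
  H187 vs H224: 9
The largest is 13, between H348 and H187.

13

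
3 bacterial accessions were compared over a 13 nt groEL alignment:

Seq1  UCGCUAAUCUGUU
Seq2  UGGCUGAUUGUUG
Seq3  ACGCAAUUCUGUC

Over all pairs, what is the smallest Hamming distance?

Pairwise Hamming distances:
  Seq1 vs Seq2: 6
  Seq1 vs Seq3: 4
  Seq2 vs Seq3: 9
The smallest is 4, between Seq1 and Seq3.

4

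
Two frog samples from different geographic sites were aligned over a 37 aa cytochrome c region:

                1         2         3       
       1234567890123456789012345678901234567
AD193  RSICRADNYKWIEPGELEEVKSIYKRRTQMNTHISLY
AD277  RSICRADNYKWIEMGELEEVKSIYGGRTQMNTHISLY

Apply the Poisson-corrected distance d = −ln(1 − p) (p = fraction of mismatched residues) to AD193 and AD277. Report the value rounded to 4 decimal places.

0.0846

Differing sites — 14:P/M; 25:K/G; 26:R/G.
p = 3/37 = 0.081081.
d = −ln(1 − 0.081081) = −ln(0.918919) = 0.0846.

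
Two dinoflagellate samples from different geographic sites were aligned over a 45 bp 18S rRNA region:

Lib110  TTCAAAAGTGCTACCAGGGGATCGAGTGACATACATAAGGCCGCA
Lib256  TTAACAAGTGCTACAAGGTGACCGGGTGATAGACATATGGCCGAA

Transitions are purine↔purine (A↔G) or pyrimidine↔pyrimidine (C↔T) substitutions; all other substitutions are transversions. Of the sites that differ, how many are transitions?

The sequences differ at positions 3 (C/A, transversion), 5 (A/C, transversion), 15 (C/A, transversion), 19 (G/T, transversion), 22 (T/C, transition), 25 (A/G, transition), 30 (C/T, transition), 32 (T/G, transversion), 38 (A/T, transversion), 44 (C/A, transversion).
Of the 10 differences, 3 transitions and 7 transversions, so the answer is 3.

3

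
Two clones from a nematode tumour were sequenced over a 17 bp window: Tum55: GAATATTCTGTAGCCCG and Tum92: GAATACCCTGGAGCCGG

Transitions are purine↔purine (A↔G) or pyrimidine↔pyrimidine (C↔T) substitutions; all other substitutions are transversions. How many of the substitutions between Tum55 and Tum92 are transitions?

2

Differing sites — 6:T/C (Ti); 7:T/C (Ti); 11:T/G (Tv); 16:C/G (Tv).
Of the 4 differences, 2 transitions and 2 transversions, so the answer is 2.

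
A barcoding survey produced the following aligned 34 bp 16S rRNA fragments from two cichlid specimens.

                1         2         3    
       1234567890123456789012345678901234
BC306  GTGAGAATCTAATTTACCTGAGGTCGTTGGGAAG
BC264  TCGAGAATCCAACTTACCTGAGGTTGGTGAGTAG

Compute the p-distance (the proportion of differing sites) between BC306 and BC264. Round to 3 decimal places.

0.235

Differing sites — 1:G/T; 2:T/C; 10:T/C; 13:T/C; 25:C/T; 27:T/G; 30:G/A; 32:A/T.
There are 8 differences over 34 sites, so p = 8/34 = 0.235.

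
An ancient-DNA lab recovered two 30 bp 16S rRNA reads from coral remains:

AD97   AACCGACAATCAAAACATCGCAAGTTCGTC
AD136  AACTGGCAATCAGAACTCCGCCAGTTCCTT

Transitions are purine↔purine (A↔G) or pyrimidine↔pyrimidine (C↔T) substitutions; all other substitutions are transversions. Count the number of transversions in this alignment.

Mismatches occur at site 4 (C↔T, transition), site 6 (A↔G, transition), site 13 (A↔G, transition), site 17 (A↔T, transversion), site 18 (T↔C, transition), site 22 (A↔C, transversion), site 28 (G↔C, transversion), site 30 (C↔T, transition).
Of the 8 differences, 5 transitions and 3 transversions, so the answer is 3.

3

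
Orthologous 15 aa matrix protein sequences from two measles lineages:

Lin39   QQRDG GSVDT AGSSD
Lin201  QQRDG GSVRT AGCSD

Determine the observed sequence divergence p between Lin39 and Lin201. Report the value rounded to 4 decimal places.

0.1333

Differing sites — 9:D/R; 13:S/C.
There are 2 differences over 15 sites, so p = 2/15 = 0.1333.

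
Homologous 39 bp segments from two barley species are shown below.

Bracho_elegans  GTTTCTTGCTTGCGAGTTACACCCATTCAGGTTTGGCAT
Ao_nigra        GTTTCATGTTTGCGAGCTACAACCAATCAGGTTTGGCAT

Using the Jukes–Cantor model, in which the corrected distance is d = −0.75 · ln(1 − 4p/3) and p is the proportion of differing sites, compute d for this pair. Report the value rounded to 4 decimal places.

Differing sites — 6:T/A; 9:C/T; 17:T/C; 22:C/A; 26:T/A.
p = 5/39 = 0.128205.
d = −0.75 · ln(1 − (4/3)·0.128205) = −0.75 · ln(0.829060) = −0.75 · (-0.187463) = 0.1406.

0.1406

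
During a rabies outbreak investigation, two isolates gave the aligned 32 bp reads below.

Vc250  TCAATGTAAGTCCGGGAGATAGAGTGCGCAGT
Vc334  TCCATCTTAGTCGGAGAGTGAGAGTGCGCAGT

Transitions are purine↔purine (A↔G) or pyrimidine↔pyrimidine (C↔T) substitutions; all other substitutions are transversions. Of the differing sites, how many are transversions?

6

Differing sites — 3:A/C (Tv); 6:G/C (Tv); 8:A/T (Tv); 13:C/G (Tv); 15:G/A (Ti); 19:A/T (Tv); 20:T/G (Tv).
Of the 7 differences, 1 transition and 6 transversions, so the answer is 6.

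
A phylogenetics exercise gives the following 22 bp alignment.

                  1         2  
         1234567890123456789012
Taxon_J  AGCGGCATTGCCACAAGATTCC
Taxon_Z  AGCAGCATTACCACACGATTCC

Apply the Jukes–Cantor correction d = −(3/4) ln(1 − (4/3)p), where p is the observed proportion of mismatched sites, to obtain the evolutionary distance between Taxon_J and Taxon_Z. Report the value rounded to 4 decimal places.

0.1505

Mismatches occur at site 4 (G→A), site 10 (G→A), site 16 (A→C).
p = 3/22 = 0.136364.
d = −0.75 · ln(1 − (4/3)·0.136364) = −0.75 · ln(0.818181) = −0.75 · (-0.200672) = 0.1505.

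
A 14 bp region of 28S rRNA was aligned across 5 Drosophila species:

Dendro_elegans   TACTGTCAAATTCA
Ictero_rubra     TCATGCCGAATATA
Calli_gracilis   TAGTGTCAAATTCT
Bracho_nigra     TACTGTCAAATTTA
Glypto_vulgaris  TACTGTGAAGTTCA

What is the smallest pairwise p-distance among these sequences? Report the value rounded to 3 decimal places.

Pairwise Hamming distances:
  Dendro_elegans vs Ictero_rubra: 6
  Dendro_elegans vs Calli_gracilis: 2
  Dendro_elegans vs Bracho_nigra: 1
  Dendro_elegans vs Glypto_vulgaris: 2
  Ictero_rubra vs Calli_gracilis: 7
  Ictero_rubra vs Bracho_nigra: 5
  Ictero_rubra vs Glypto_vulgaris: 8
  Calli_gracilis vs Bracho_nigra: 3
  Calli_gracilis vs Glypto_vulgaris: 4
  Bracho_nigra vs Glypto_vulgaris: 3
The smallest is 1 mismatch, between Dendro_elegans and Bracho_nigra; p = 1/14 = 0.071.

0.071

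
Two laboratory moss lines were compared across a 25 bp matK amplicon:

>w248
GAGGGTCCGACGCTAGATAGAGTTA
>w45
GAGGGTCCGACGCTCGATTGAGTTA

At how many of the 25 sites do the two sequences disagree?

Mismatches occur at site 15 (A/C), site 19 (A/T).
That gives 2 mismatches out of 25 aligned sites, so the Hamming distance is 2.

2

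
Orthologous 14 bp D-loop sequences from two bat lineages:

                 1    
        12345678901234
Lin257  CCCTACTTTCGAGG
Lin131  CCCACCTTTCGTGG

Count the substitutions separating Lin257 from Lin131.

The sequences differ at positions 4 (T/A), 5 (A/C), 12 (A/T).
That gives 3 mismatches out of 14 aligned sites, so the Hamming distance is 3.

3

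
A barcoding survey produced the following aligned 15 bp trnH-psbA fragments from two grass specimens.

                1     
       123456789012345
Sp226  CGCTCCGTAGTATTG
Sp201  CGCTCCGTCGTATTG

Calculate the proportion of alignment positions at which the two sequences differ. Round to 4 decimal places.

The sequences differ at position 9 (A/C).
There are 1 differences over 15 sites, so p = 1/15 = 0.0667.

0.0667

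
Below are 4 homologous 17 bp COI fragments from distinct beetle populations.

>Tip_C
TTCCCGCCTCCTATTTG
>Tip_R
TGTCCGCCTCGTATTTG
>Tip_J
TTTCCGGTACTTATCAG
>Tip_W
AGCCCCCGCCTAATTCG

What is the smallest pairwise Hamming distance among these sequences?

Pairwise Hamming distances:
  Tip_C vs Tip_R: 3
  Tip_C vs Tip_J: 7
  Tip_C vs Tip_W: 8
  Tip_R vs Tip_J: 7
  Tip_R vs Tip_W: 8
  Tip_J vs Tip_W: 10
The smallest is 3, between Tip_C and Tip_R.

3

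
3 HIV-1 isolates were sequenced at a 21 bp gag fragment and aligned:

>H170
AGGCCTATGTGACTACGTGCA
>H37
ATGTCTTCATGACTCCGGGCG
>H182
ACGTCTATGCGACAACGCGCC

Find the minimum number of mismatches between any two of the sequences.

6

Pairwise Hamming distances:
  H170 vs H37: 8
  H170 vs H182: 6
  H37 vs H182: 9
The smallest is 6, between H170 and H182.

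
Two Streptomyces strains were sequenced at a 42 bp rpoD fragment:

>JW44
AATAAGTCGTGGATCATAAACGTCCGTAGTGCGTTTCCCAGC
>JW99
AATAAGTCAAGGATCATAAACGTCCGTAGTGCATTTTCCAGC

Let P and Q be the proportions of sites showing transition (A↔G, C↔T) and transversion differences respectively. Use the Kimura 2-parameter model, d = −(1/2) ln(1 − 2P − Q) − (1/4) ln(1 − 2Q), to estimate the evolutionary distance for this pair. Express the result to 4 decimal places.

0.1034

Differing sites — 9:G/A (Ti); 10:T/A (Tv); 33:G/A (Ti); 37:C/T (Ti).
Of the 4 differences, 3 transitions and 1 transversion over 42 sites: P = 3/42 = 0.071429, Q = 1/42 = 0.023810.
d = −0.5·ln(0.833332) − 0.25·ln(0.952380) = −0.5·(-0.182323) − 0.25·(-0.048791) = 0.1034.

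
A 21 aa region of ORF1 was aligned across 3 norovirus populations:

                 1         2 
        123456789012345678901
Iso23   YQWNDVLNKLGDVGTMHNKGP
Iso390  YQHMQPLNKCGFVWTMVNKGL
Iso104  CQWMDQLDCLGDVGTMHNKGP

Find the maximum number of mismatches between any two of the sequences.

Pairwise Hamming distances:
  Iso23 vs Iso390: 9
  Iso23 vs Iso104: 5
  Iso390 vs Iso104: 11
The largest is 11, between Iso390 and Iso104.

11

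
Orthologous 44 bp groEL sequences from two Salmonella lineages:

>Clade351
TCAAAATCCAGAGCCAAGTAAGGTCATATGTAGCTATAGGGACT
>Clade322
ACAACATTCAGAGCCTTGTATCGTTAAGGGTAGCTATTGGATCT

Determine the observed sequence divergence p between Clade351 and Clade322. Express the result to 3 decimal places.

0.318

Mismatches occur at site 1 (T/A), site 5 (A/C), site 8 (C/T), site 16 (A/T), site 17 (A/T), site 21 (A/T), site 22 (G/C), site 25 (C/T), site 27 (T/A), site 28 (A/G), site 29 (T/G), site 38 (A/T), site 41 (G/A), site 42 (A/T).
There are 14 differences over 44 sites, so p = 14/44 = 0.318.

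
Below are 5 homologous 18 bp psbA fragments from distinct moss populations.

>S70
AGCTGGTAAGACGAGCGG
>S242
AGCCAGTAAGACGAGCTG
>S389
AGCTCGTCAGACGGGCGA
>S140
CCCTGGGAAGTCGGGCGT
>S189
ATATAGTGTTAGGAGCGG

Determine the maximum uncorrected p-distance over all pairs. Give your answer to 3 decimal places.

0.667

Pairwise Hamming distances:
  S70 vs S242: 3
  S70 vs S389: 4
  S70 vs S140: 6
  S70 vs S189: 7
  S242 vs S389: 6
  S242 vs S140: 9
  S242 vs S189: 8
  S389 vs S140: 7
  S389 vs S189: 9
  S140 vs S189: 12
The largest is 12 mismatches, between S140 and S189; p = 12/18 = 0.667.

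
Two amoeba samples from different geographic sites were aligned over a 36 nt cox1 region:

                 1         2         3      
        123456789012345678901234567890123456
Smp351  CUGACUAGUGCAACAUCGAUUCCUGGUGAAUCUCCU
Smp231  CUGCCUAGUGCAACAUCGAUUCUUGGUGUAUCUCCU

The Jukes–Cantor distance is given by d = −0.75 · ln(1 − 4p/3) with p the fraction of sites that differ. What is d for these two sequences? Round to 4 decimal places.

0.0883

Mismatches occur at site 4 (A→C), site 23 (C→U), site 29 (A→U).
p = 3/36 = 0.083333.
d = −0.75 · ln(1 − (4/3)·0.083333) = −0.75 · ln(0.888889) = −0.75 · (-0.117783) = 0.0883.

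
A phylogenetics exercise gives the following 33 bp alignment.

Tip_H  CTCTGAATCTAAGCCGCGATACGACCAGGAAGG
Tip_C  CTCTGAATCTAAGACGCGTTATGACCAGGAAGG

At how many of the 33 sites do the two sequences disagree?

3

Differing sites — 14:C/A; 19:A/T; 22:C/T.
That gives 3 mismatches out of 33 aligned sites, so the Hamming distance is 3.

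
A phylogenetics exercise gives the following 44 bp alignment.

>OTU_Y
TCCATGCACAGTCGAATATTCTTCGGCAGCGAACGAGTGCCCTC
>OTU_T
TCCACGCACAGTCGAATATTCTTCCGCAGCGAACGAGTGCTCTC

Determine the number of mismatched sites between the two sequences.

Differing sites — 5:T/C; 25:G/C; 41:C/T.
That gives 3 mismatches out of 44 aligned sites, so the Hamming distance is 3.

3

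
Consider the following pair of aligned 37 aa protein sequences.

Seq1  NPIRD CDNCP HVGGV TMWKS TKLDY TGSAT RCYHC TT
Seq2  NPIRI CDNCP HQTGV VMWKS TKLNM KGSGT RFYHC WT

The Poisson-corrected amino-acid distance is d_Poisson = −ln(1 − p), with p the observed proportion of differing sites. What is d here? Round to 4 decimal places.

Differing sites — 5:D/I; 12:V/Q; 13:G/T; 16:T/V; 24:D/N; 25:Y/M; 26:T/K; 29:A/G; 32:C/F; 36:T/W.
p = 10/37 = 0.270270.
d = −ln(1 − 0.270270) = −ln(0.729730) = 0.3151.

0.3151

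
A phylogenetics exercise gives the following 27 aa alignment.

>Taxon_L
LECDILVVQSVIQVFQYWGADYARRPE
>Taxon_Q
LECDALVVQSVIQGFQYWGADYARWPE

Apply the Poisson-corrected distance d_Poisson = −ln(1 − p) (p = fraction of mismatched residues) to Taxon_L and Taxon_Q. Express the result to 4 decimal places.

Mismatches occur at site 5 (I→A), site 14 (V→G), site 25 (R→W).
p = 3/27 = 0.111111.
d = −ln(1 − 0.111111) = −ln(0.888889) = 0.1178.

0.1178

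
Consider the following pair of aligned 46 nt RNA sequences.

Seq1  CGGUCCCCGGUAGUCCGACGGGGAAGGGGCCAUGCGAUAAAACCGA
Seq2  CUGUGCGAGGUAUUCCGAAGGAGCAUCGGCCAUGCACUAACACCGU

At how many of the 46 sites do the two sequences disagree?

Mismatches occur at site 2 (G↔U), site 5 (C↔G), site 7 (C↔G), site 8 (C↔A), site 13 (G↔U), site 19 (C↔A), site 22 (G↔A), site 24 (A↔C), site 26 (G↔U), site 27 (G↔C), site 36 (G↔A), site 37 (A↔C), site 41 (A↔C), site 46 (A↔U).
That gives 14 mismatches out of 46 aligned sites, so the Hamming distance is 14.

14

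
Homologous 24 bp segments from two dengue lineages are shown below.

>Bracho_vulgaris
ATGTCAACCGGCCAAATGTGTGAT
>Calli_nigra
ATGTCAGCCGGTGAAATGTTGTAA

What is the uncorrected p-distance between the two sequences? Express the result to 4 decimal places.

The sequences differ at positions 7 (A/G), 12 (C/T), 13 (C/G), 20 (G/T), 21 (T/G), 22 (G/T), 24 (T/A).
There are 7 differences over 24 sites, so p = 7/24 = 0.2917.

0.2917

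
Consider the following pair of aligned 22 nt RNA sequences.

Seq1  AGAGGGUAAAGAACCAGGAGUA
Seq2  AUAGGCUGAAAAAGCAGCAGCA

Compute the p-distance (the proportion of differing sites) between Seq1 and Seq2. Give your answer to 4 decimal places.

0.3182

The sequences differ at positions 2 (G/U), 6 (G/C), 8 (A/G), 11 (G/A), 14 (C/G), 18 (G/C), 21 (U/C).
There are 7 differences over 22 sites, so p = 7/22 = 0.3182.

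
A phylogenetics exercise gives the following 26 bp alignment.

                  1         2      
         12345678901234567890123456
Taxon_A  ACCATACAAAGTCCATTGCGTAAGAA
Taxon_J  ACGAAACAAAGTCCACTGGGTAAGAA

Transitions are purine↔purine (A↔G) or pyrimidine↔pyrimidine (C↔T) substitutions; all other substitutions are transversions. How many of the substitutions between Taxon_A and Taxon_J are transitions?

1

Mismatches occur at site 3 (C↔G, transversion), site 5 (T↔A, transversion), site 16 (T↔C, transition), site 19 (C↔G, transversion).
Of the 4 differences, 1 transition and 3 transversions, so the answer is 1.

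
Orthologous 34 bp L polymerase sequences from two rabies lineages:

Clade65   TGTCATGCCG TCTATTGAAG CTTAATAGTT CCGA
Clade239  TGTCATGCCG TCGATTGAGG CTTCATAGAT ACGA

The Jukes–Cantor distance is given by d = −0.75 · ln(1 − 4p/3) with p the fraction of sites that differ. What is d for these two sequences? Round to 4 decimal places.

0.1637

Differing sites — 13:T/G; 19:A/G; 24:A/C; 29:T/A; 31:C/A.
p = 5/34 = 0.147059.
d = −0.75 · ln(1 − (4/3)·0.147059) = −0.75 · ln(0.803921) = −0.75 · (-0.218254) = 0.1637.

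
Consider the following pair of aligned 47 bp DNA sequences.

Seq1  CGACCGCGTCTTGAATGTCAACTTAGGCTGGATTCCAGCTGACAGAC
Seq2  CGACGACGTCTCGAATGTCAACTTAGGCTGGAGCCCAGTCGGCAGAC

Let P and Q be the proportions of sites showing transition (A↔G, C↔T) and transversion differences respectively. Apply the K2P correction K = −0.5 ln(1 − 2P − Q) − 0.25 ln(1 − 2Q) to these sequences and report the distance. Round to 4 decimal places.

Differing sites — 5:C/G (Tv); 6:G/A (Ti); 12:T/C (Ti); 33:T/G (Tv); 34:T/C (Ti); 39:C/T (Ti); 40:T/C (Ti); 42:A/G (Ti).
Of the 8 differences, 6 transitions and 2 transversions over 47 sites: P = 6/47 = 0.127660, Q = 2/47 = 0.042553.
d = −0.5·ln(0.702127) − 0.25·ln(0.914894) = −0.5·(-0.353641) − 0.25·(-0.088947) = 0.1991.

0.1991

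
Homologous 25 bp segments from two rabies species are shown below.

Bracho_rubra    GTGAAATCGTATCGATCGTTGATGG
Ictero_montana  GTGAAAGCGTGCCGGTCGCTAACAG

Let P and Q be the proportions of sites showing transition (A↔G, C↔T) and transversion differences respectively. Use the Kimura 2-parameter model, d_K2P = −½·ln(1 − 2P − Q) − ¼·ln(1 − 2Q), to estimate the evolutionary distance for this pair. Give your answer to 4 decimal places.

0.4790

Mismatches occur at site 7 (T/G, transversion), site 11 (A/G, transition), site 12 (T/C, transition), site 15 (A/G, transition), site 19 (T/C, transition), site 21 (G/A, transition), site 23 (T/C, transition), site 24 (G/A, transition).
Of the 8 differences, 7 transitions and 1 transversion over 25 sites: P = 7/25 = 0.280000, Q = 1/25 = 0.040000.
d = −0.5·ln(0.400000) − 0.25·ln(0.920000) = −0.5·(-0.916291) − 0.25·(-0.083382) = 0.4790.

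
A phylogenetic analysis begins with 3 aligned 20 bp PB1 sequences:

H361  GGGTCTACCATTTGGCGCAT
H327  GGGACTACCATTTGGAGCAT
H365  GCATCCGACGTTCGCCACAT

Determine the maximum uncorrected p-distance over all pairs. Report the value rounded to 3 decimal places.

Pairwise Hamming distances:
  H361 vs H327: 2
  H361 vs H365: 9
  H327 vs H365: 11
The largest is 11 mismatches, between H327 and H365; p = 11/20 = 0.550.

0.550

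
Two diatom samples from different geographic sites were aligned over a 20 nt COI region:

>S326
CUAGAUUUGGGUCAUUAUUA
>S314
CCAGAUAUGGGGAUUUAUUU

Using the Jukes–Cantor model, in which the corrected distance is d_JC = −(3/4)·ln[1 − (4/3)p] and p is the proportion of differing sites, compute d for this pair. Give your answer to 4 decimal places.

0.3831

Differing sites — 2:U/C; 7:U/A; 12:U/G; 13:C/A; 14:A/U; 20:A/U.
p = 6/20 = 0.300000.
d = −0.75 · ln(1 − (4/3)·0.300000) = −0.75 · ln(0.600000) = −0.75 · (-0.510826) = 0.3831.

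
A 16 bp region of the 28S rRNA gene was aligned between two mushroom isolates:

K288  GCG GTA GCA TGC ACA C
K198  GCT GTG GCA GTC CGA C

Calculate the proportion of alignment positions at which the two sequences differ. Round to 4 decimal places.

Mismatches occur at site 3 (G/T), site 6 (A/G), site 10 (T/G), site 11 (G/T), site 13 (A/C), site 14 (C/G).
There are 6 differences over 16 sites, so p = 6/16 = 0.3750.

0.3750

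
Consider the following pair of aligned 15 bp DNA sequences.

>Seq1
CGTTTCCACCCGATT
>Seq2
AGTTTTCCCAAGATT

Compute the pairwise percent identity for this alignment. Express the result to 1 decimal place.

Differing sites — 1:C/A; 6:C/T; 8:A/C; 10:C/A; 11:C/A.
10 of the 15 sites match, so the percent identity is 10/15 × 100 = 66.7%.

66.7%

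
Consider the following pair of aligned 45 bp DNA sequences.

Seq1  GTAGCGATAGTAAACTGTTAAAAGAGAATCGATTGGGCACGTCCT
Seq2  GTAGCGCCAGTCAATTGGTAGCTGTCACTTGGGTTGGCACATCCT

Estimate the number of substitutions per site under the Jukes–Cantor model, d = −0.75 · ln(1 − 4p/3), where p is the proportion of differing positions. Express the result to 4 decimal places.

Differing sites — 7:A/C; 8:T/C; 12:A/C; 15:C/T; 18:T/G; 21:A/G; 22:A/C; 23:A/T; 25:A/T; 26:G/C; 28:A/C; 30:C/T; 32:A/G; 33:T/G; 35:G/T; 41:G/A.
p = 16/45 = 0.355556.
d = −0.75 · ln(1 − (4/3)·0.355556) = −0.75 · ln(0.525925) = −0.75 · (-0.642597) = 0.4819.

0.4819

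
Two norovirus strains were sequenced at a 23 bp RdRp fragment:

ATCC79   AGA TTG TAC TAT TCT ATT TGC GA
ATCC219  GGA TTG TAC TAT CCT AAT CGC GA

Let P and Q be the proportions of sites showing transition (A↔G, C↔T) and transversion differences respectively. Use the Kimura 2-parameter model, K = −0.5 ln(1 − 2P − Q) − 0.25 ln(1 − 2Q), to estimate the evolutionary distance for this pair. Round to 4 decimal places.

The sequences differ at positions 1 (A/G, transition), 13 (T/C, transition), 17 (T/A, transversion), 19 (T/C, transition).
Of the 4 differences, 3 transitions and 1 transversion over 23 sites: P = 3/23 = 0.130435, Q = 1/23 = 0.043478.
d = −0.5·ln(0.695652) − 0.25·ln(0.913044) = −0.5·(-0.362906) − 0.25·(-0.090971) = 0.2042.

0.2042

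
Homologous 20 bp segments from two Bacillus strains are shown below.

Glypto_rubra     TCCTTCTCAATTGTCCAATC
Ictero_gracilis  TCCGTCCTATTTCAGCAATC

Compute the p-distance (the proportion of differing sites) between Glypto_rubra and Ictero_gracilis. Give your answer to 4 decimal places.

Mismatches occur at site 4 (T↔G), site 7 (T↔C), site 8 (C↔T), site 10 (A↔T), site 13 (G↔C), site 14 (T↔A), site 15 (C↔G).
There are 7 differences over 20 sites, so p = 7/20 = 0.3500.

0.3500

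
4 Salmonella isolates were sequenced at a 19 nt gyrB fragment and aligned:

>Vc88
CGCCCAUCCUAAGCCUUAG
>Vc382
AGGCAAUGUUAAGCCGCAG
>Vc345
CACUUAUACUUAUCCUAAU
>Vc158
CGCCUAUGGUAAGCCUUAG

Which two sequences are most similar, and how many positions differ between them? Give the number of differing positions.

3

Pairwise Hamming distances:
  Vc88 vs Vc382: 7
  Vc88 vs Vc345: 8
  Vc88 vs Vc158: 3
  Vc382 vs Vc345: 12
  Vc382 vs Vc158: 6
  Vc345 vs Vc158: 8
The smallest is 3, between Vc88 and Vc158.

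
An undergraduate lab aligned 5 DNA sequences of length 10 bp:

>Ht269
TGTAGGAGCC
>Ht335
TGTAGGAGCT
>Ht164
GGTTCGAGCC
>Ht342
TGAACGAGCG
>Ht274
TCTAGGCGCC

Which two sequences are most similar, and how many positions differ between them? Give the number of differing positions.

1

Pairwise Hamming distances:
  Ht269 vs Ht335: 1
  Ht269 vs Ht164: 3
  Ht269 vs Ht342: 3
  Ht269 vs Ht274: 2
  Ht335 vs Ht164: 4
  Ht335 vs Ht342: 3
  Ht335 vs Ht274: 3
  Ht164 vs Ht342: 4
  Ht164 vs Ht274: 5
  Ht342 vs Ht274: 5
The smallest is 1, between Ht269 and Ht335.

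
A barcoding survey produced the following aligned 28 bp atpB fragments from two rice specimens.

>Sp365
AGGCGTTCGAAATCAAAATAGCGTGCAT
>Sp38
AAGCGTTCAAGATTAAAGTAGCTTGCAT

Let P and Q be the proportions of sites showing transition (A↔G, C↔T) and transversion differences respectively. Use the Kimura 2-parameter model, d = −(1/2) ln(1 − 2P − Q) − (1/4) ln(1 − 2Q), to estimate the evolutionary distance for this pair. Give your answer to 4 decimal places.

0.2680

Differing sites — 2:G/A (Ti); 9:G/A (Ti); 11:A/G (Ti); 14:C/T (Ti); 18:A/G (Ti); 23:G/T (Tv).
Of the 6 differences, 5 transitions and 1 transversion over 28 sites: P = 5/28 = 0.178571, Q = 1/28 = 0.035714.
d = −0.5·ln(0.607144) − 0.25·ln(0.928572) = −0.5·(-0.498989) − 0.25·(-0.074107) = 0.2680.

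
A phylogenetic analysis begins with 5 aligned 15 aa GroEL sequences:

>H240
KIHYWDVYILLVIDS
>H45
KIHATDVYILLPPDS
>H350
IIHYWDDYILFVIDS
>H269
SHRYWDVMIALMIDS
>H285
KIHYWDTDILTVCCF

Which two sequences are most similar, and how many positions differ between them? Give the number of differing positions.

Pairwise Hamming distances:
  H240 vs H45: 4
  H240 vs H350: 3
  H240 vs H269: 6
  H240 vs H285: 6
  H45 vs H350: 7
  H45 vs H269: 9
  H45 vs H285: 9
  H350 vs H269: 8
  H350 vs H285: 7
  H269 vs H285: 11
The smallest is 3, between H240 and H350.

3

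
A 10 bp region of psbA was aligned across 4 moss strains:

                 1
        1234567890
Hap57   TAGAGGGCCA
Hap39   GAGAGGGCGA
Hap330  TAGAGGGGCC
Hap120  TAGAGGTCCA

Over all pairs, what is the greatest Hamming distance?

Pairwise Hamming distances:
  Hap57 vs Hap39: 2
  Hap57 vs Hap330: 2
  Hap57 vs Hap120: 1
  Hap39 vs Hap330: 4
  Hap39 vs Hap120: 3
  Hap330 vs Hap120: 3
The largest is 4, between Hap39 and Hap330.

4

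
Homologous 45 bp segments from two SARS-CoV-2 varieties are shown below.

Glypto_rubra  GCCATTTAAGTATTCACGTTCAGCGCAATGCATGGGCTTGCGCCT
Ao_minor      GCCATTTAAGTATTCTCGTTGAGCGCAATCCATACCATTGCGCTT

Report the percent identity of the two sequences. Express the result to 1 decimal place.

The sequences differ at positions 16 (A/T), 21 (C/G), 30 (G/C), 34 (G/A), 35 (G/C), 36 (G/C), 37 (C/A), 44 (C/T).
37 of the 45 sites match, so the percent identity is 37/45 × 100 = 82.2%.

82.2%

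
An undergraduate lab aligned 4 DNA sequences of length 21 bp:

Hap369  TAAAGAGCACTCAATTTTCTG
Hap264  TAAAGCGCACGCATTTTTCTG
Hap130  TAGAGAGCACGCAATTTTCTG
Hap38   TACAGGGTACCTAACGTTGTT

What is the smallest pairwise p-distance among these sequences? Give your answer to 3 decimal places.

Pairwise Hamming distances:
  Hap369 vs Hap264: 3
  Hap369 vs Hap130: 2
  Hap369 vs Hap38: 9
  Hap264 vs Hap130: 3
  Hap264 vs Hap38: 10
  Hap130 vs Hap38: 9
The smallest is 2 mismatches, between Hap369 and Hap130; p = 2/21 = 0.095.

0.095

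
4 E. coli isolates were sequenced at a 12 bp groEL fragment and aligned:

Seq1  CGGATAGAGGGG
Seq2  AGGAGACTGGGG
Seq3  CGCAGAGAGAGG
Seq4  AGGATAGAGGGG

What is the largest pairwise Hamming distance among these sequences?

5

Pairwise Hamming distances:
  Seq1 vs Seq2: 4
  Seq1 vs Seq3: 3
  Seq1 vs Seq4: 1
  Seq2 vs Seq3: 5
  Seq2 vs Seq4: 3
  Seq3 vs Seq4: 4
The largest is 5, between Seq2 and Seq3.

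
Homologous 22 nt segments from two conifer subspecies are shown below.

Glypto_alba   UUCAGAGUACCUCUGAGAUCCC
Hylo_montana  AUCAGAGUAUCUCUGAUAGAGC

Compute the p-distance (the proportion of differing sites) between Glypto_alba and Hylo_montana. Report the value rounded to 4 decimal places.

0.2727

Mismatches occur at site 1 (U↔A), site 10 (C↔U), site 17 (G↔U), site 19 (U↔G), site 20 (C↔A), site 21 (C↔G).
There are 6 differences over 22 sites, so p = 6/22 = 0.2727.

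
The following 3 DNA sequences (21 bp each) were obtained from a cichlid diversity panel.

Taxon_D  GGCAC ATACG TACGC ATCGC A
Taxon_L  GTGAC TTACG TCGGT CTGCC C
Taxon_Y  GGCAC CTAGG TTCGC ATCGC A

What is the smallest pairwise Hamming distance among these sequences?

Pairwise Hamming distances:
  Taxon_D vs Taxon_L: 10
  Taxon_D vs Taxon_Y: 3
  Taxon_L vs Taxon_Y: 11
The smallest is 3, between Taxon_D and Taxon_Y.

3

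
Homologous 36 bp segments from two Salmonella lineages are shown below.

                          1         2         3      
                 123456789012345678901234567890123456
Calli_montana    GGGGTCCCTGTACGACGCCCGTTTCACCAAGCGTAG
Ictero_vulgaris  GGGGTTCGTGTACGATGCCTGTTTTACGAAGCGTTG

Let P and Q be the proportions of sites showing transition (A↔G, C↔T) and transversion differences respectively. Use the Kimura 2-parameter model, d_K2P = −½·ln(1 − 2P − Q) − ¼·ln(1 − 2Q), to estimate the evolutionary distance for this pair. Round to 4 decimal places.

0.2279

The sequences differ at positions 6 (C/T, transition), 8 (C/G, transversion), 16 (C/T, transition), 20 (C/T, transition), 25 (C/T, transition), 28 (C/G, transversion), 35 (A/T, transversion).
Of the 7 differences, 4 transitions and 3 transversions over 36 sites: P = 4/36 = 0.111111, Q = 3/36 = 0.083333.
d = −0.5·ln(0.694445) − 0.25·ln(0.833334) = −0.5·(-0.364642) − 0.25·(-0.182321) = 0.2279.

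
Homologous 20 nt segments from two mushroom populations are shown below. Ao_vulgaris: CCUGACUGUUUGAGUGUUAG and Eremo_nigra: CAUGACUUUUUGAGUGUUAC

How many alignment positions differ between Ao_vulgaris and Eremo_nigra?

Mismatches occur at site 2 (C/A), site 8 (G/U), site 20 (G/C).
That gives 3 mismatches out of 20 aligned sites, so the Hamming distance is 3.

3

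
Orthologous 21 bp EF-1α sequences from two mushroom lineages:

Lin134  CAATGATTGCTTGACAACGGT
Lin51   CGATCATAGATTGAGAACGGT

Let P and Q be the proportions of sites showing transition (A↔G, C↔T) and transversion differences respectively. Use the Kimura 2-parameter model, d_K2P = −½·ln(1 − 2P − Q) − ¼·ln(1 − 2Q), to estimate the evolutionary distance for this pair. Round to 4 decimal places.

Mismatches occur at site 2 (A/G, transition), site 5 (G/C, transversion), site 8 (T/A, transversion), site 10 (C/A, transversion), site 15 (C/G, transversion).
Of the 5 differences, 1 transition and 4 transversions over 21 sites: P = 1/21 = 0.047619, Q = 4/21 = 0.190476.
d = −0.5·ln(0.714286) − 0.25·ln(0.619048) = −0.5·(-0.336472) − 0.25·(-0.479572) = 0.2881.

0.2881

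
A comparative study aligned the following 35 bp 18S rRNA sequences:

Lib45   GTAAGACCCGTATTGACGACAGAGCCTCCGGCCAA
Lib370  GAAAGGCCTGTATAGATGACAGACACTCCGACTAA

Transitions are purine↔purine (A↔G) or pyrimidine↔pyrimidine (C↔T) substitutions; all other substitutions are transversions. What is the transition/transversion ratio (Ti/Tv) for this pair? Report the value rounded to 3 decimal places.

1.250

Differing sites — 2:T/A (Tv); 6:A/G (Ti); 9:C/T (Ti); 14:T/A (Tv); 17:C/T (Ti); 24:G/C (Tv); 25:C/A (Tv); 31:G/A (Ti); 33:C/T (Ti).
Of the 9 differences, 5 transitions and 4 transversions, so Ti/Tv = 5/4 = 1.250.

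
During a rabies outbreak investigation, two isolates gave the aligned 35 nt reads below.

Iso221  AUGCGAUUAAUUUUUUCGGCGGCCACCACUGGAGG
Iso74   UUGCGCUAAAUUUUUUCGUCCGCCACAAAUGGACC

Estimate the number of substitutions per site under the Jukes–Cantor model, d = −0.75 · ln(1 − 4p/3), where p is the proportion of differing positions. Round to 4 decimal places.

0.3149

Mismatches occur at site 1 (A↔U), site 6 (A↔C), site 8 (U↔A), site 19 (G↔U), site 21 (G↔C), site 27 (C↔A), site 29 (C↔A), site 34 (G↔C), site 35 (G↔C).
p = 9/35 = 0.257143.
d = −0.75 · ln(1 − (4/3)·0.257143) = −0.75 · ln(0.657143) = −0.75 · (-0.419854) = 0.3149.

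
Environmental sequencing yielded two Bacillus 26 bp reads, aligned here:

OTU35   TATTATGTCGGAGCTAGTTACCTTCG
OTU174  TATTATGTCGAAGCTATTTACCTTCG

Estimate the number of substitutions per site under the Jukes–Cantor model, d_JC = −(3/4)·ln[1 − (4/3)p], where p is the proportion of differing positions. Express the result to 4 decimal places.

The sequences differ at positions 11 (G/A), 17 (G/T).
p = 2/26 = 0.076923.
d = −0.75 · ln(1 − (4/3)·0.076923) = −0.75 · ln(0.897436) = −0.75 · (-0.108213) = 0.0812.

0.0812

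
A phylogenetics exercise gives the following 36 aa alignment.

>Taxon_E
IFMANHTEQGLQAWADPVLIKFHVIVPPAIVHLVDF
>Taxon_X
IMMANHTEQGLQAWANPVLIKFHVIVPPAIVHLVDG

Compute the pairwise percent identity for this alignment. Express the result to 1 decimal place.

Mismatches occur at site 2 (F→M), site 16 (D→N), site 36 (F→G).
33 of the 36 sites match, so the percent identity is 33/36 × 100 = 91.7%.

91.7%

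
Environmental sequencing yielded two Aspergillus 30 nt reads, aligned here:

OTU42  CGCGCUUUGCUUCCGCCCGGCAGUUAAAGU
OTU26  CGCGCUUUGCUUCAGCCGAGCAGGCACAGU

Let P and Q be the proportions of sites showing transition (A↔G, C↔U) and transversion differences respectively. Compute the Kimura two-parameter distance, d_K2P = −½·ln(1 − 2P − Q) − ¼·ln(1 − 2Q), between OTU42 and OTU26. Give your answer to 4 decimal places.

The sequences differ at positions 14 (C/A, transversion), 18 (C/G, transversion), 19 (G/A, transition), 24 (U/G, transversion), 25 (U/C, transition), 27 (A/C, transversion).
Of the 6 differences, 2 transitions and 4 transversions over 30 sites: P = 2/30 = 0.066667, Q = 4/30 = 0.133333.
d = −0.5·ln(0.733333) − 0.25·ln(0.733334) = −0.5·(-0.310155) − 0.25·(-0.310154) = 0.2326.

0.2326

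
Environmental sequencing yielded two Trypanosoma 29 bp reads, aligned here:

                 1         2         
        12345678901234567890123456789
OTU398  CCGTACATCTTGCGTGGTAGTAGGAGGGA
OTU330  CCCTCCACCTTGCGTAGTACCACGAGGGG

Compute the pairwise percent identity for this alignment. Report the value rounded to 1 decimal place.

The sequences differ at positions 3 (G/C), 5 (A/C), 8 (T/C), 16 (G/A), 20 (G/C), 21 (T/C), 23 (G/C), 29 (A/G).
21 of the 29 sites match, so the percent identity is 21/29 × 100 = 72.4%.

72.4%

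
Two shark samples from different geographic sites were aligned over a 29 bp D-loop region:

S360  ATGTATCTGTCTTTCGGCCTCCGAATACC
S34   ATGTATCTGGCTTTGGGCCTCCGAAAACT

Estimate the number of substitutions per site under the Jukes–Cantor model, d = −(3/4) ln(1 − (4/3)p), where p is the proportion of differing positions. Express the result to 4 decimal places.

The sequences differ at positions 10 (T/G), 15 (C/G), 26 (T/A), 29 (C/T).
p = 4/29 = 0.137931.
d = −0.75 · ln(1 − (4/3)·0.137931) = −0.75 · ln(0.816092) = −0.75 · (-0.203228) = 0.1524.

0.1524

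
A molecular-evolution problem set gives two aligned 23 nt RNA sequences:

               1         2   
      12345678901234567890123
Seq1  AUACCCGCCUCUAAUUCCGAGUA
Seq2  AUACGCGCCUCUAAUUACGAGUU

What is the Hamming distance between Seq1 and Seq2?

3

Mismatches occur at site 5 (C/G), site 17 (C/A), site 23 (A/U).
That gives 3 mismatches out of 23 aligned sites, so the Hamming distance is 3.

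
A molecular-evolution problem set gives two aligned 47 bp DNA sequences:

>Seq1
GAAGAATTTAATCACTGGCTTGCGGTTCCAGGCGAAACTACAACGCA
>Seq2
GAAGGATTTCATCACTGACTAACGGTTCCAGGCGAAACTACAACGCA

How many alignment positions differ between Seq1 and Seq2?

5

Differing sites — 5:A/G; 10:A/C; 18:G/A; 21:T/A; 22:G/A.
That gives 5 mismatches out of 47 aligned sites, so the Hamming distance is 5.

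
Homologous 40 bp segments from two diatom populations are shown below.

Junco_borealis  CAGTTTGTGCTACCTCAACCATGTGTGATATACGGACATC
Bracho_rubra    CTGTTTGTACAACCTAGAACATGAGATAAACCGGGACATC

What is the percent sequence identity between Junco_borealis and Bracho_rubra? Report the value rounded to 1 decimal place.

67.5%

Differing sites — 2:A/T; 9:G/A; 11:T/A; 16:C/A; 17:A/G; 19:C/A; 24:T/A; 26:T/A; 27:G/T; 29:T/A; 31:T/C; 32:A/C; 33:C/G.
27 of the 40 sites match, so the percent identity is 27/40 × 100 = 67.5%.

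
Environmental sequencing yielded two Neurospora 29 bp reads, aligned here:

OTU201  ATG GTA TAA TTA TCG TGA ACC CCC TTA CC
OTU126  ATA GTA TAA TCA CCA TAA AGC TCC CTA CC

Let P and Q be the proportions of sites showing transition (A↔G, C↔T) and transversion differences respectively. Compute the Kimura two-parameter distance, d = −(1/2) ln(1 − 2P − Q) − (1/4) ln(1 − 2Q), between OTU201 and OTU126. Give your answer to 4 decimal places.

Mismatches occur at site 3 (G/A, transition), site 11 (T/C, transition), site 13 (T/C, transition), site 15 (G/A, transition), site 17 (G/A, transition), site 20 (C/G, transversion), site 22 (C/T, transition), site 25 (T/C, transition).
Of the 8 differences, 7 transitions and 1 transversion over 29 sites: P = 7/29 = 0.241379, Q = 1/29 = 0.034483.
d = −0.5·ln(0.482759) − 0.25·ln(0.931034) = −0.5·(-0.728238) − 0.25·(-0.071459) = 0.3820.

0.3820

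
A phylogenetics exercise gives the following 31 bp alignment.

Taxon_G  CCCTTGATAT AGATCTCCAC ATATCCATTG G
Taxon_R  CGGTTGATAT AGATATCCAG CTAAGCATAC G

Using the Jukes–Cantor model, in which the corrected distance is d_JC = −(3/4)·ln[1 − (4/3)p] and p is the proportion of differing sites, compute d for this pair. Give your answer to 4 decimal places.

0.3672

The sequences differ at positions 2 (C/G), 3 (C/G), 15 (C/A), 20 (C/G), 21 (A/C), 24 (T/A), 25 (C/G), 29 (T/A), 30 (G/C).
p = 9/31 = 0.290323.
d = −0.75 · ln(1 − (4/3)·0.290323) = −0.75 · ln(0.612903) = −0.75 · (-0.489549) = 0.3672.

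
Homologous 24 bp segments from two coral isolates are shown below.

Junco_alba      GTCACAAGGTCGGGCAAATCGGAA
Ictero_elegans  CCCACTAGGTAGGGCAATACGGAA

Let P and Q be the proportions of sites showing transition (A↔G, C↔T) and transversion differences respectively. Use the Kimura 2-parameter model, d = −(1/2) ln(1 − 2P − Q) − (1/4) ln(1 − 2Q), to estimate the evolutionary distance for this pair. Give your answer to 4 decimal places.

Mismatches occur at site 1 (G/C, transversion), site 2 (T/C, transition), site 6 (A/T, transversion), site 11 (C/A, transversion), site 18 (A/T, transversion), site 19 (T/A, transversion).
Of the 6 differences, 1 transition and 5 transversions over 24 sites: P = 1/24 = 0.041667, Q = 5/24 = 0.208333.
d = −0.5·ln(0.708333) − 0.25·ln(0.583334) = −0.5·(-0.344841) − 0.25·(-0.538995) = 0.3072.

0.3072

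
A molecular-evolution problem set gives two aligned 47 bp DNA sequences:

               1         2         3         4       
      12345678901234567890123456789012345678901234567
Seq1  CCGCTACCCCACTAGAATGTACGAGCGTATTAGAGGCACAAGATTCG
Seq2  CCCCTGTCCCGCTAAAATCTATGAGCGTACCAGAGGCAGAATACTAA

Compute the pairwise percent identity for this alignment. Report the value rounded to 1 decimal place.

70.2%

Differing sites — 3:G/C; 6:A/G; 7:C/T; 11:A/G; 15:G/A; 19:G/C; 22:C/T; 30:T/C; 31:T/C; 39:C/G; 42:G/T; 44:T/C; 46:C/A; 47:G/A.
33 of the 47 sites match, so the percent identity is 33/47 × 100 = 70.2%.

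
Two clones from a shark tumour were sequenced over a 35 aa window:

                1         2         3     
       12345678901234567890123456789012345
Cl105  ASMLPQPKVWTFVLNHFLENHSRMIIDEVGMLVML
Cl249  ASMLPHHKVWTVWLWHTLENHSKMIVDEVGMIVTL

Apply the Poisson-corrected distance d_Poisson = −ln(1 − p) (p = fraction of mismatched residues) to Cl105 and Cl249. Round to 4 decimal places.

Differing sites — 6:Q/H; 7:P/H; 12:F/V; 13:V/W; 15:N/W; 17:F/T; 23:R/K; 26:I/V; 32:L/I; 34:M/T.
p = 10/35 = 0.285714.
d = −ln(1 − 0.285714) = −ln(0.714286) = 0.3365.

0.3365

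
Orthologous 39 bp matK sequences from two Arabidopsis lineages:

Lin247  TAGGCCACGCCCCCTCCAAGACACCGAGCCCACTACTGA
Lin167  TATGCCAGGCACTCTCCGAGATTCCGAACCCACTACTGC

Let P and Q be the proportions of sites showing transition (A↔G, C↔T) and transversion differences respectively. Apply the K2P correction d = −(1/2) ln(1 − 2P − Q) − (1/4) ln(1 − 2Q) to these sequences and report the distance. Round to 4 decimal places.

0.2768

Mismatches occur at site 3 (G→T, transversion), site 8 (C→G, transversion), site 11 (C→A, transversion), site 13 (C→T, transition), site 18 (A→G, transition), site 22 (C→T, transition), site 23 (A→T, transversion), site 28 (G→A, transition), site 39 (A→C, transversion).
Of the 9 differences, 4 transitions and 5 transversions over 39 sites: P = 4/39 = 0.102564, Q = 5/39 = 0.128205.
d = −0.5·ln(0.666667) − 0.25·ln(0.743590) = −0.5·(-0.405465) − 0.25·(-0.296265) = 0.2768.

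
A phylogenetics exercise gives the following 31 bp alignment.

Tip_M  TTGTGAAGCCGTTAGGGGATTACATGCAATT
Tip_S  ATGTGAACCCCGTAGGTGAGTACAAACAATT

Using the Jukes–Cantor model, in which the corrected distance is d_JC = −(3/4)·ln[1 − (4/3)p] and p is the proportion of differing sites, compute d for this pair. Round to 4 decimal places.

0.3163

Differing sites — 1:T/A; 8:G/C; 11:G/C; 12:T/G; 17:G/T; 20:T/G; 25:T/A; 26:G/A.
p = 8/31 = 0.258065.
d = −0.75 · ln(1 − (4/3)·0.258065) = −0.75 · ln(0.655913) = −0.75 · (-0.421727) = 0.3163.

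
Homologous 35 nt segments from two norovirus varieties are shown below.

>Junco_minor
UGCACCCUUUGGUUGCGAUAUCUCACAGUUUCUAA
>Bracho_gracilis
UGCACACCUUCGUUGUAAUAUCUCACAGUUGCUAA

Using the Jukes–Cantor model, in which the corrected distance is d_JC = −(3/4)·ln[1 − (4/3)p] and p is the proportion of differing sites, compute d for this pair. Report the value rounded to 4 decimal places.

Mismatches occur at site 6 (C→A), site 8 (U→C), site 11 (G→C), site 16 (C→U), site 17 (G→A), site 31 (U→G).
p = 6/35 = 0.171429.
d = −0.75 · ln(1 − (4/3)·0.171429) = −0.75 · ln(0.771428) = −0.75 · (-0.259512) = 0.1946.

0.1946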